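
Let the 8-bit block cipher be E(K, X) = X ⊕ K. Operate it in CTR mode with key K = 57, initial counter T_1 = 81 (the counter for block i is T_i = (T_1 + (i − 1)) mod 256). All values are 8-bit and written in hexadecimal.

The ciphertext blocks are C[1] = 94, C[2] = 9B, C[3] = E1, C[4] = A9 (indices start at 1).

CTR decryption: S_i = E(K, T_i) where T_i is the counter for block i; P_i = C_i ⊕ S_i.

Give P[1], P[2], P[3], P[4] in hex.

P[1] = 42, P[2] = 4E, P[3] = 35, P[4] = 7A

P[1]: T = 81, S = E(K, T) = D6; 94 ⊕ D6 = 42.
P[2]: T = 82, S = E(K, T) = D5; 9B ⊕ D5 = 4E.
P[3]: T = 83, S = E(K, T) = D4; E1 ⊕ D4 = 35.
P[4]: T = 84, S = E(K, T) = D3; A9 ⊕ D3 = 7A.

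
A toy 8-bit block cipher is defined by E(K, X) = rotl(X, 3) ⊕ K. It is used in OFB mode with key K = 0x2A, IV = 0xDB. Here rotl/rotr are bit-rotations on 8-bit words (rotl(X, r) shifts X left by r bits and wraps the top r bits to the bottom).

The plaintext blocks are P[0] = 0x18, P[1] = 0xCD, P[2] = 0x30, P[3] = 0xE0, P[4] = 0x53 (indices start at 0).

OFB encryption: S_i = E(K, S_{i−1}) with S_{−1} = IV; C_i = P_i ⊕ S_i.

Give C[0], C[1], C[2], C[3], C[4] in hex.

C[0]: S = E(K, 0xDB) = 0xF4; 0x18 ⊕ 0xF4 = 0xEC.
C[1]: S = E(K, 0xF4) = 0x8D; 0xCD ⊕ 0x8D = 0x40.
C[2]: S = E(K, 0x8D) = 0x46; 0x30 ⊕ 0x46 = 0x76.
C[3]: S = E(K, 0x46) = 0x18; 0xE0 ⊕ 0x18 = 0xF8.
C[4]: S = E(K, 0x18) = 0xEA; 0x53 ⊕ 0xEA = 0xB9.

C[0] = 0xEC, C[1] = 0x40, C[2] = 0x76, C[3] = 0xF8, C[4] = 0xB9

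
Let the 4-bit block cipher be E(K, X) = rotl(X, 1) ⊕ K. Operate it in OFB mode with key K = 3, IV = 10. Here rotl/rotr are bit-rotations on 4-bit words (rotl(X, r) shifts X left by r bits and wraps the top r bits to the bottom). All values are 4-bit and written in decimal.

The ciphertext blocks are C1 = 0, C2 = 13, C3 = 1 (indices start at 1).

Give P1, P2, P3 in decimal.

P1 = 6, P2 = 2, P3 = 13

OFB decryption: S_i = E(K, S_{i−1}) with S_{0} = IV; P_i = C_i ⊕ S_i.
P1: S = E(K, 10) = 6; 0 ⊕ 6 = 6.
P2: S = E(K, 6) = 15; 13 ⊕ 15 = 2.
P3: S = E(K, 15) = 12; 1 ⊕ 12 = 13.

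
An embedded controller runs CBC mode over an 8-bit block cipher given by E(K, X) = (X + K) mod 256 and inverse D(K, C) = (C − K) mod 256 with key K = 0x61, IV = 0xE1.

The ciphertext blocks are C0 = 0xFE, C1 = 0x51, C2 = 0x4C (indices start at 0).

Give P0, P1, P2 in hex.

CBC decryption: P_i = D(K, C_i) ⊕ C_{i−1}, with C_{−1} = IV.
P0: D(K, 0xFE) = 0x9D; 0x9D ⊕ 0xE1 = 0x7C.
P1: D(K, 0x51) = 0xF0; 0xF0 ⊕ 0xFE = 0x0E.
P2: D(K, 0x4C) = 0xEB; 0xEB ⊕ 0x51 = 0xBA.

P0 = 0x7C, P1 = 0x0E, P2 = 0xBA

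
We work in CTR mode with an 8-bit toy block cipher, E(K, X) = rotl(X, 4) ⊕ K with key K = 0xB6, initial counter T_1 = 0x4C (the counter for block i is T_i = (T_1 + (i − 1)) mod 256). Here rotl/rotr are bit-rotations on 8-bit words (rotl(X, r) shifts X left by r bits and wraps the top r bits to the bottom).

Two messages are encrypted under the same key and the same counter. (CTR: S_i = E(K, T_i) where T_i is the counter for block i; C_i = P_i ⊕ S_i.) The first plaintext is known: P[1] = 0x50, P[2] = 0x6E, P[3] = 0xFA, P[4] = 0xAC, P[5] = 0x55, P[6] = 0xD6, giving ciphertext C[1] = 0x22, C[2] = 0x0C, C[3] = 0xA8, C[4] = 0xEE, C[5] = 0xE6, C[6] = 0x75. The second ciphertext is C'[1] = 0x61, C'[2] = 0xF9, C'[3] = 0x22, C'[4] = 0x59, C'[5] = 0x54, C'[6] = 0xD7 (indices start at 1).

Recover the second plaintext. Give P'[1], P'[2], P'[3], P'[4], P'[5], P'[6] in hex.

In CTR with a reused counter, both messages share the same keystream S_i, so C_i ⊕ C'_i = P_i ⊕ P'_i and thus P'_i = P_i ⊕ C_i ⊕ C'_i.
P'[1]: 0x50 ⊕ 0x22 ⊕ 0x61 = 0x13.
P'[2]: 0x6E ⊕ 0x0C ⊕ 0xF9 = 0x9B.
P'[3]: 0xFA ⊕ 0xA8 ⊕ 0x22 = 0x70.
P'[4]: 0xAC ⊕ 0xEE ⊕ 0x59 = 0x1B.
P'[5]: 0x55 ⊕ 0xE6 ⊕ 0x54 = 0xE7.
P'[6]: 0xD6 ⊕ 0x75 ⊕ 0xD7 = 0x74.

P'[1] = 0x13, P'[2] = 0x9B, P'[3] = 0x70, P'[4] = 0x1B, P'[5] = 0xE7, P'[6] = 0x74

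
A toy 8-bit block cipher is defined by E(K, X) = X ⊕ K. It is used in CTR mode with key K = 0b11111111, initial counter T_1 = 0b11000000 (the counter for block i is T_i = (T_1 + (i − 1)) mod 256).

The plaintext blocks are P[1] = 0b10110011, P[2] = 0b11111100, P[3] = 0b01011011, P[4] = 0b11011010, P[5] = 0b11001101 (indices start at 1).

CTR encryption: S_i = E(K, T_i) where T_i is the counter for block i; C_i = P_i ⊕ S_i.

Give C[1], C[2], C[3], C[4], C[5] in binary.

C[1]: T = 0b11000000, S = E(K, T) = 0b00111111; 0b10110011 ⊕ 0b00111111 = 0b10001100.
C[2]: T = 0b11000001, S = E(K, T) = 0b00111110; 0b11111100 ⊕ 0b00111110 = 0b11000010.
C[3]: T = 0b11000010, S = E(K, T) = 0b00111101; 0b01011011 ⊕ 0b00111101 = 0b01100110.
C[4]: T = 0b11000011, S = E(K, T) = 0b00111100; 0b11011010 ⊕ 0b00111100 = 0b11100110.
C[5]: T = 0b11000100, S = E(K, T) = 0b00111011; 0b11001101 ⊕ 0b00111011 = 0b11110110.

C[1] = 0b10001100, C[2] = 0b11000010, C[3] = 0b01100110, C[4] = 0b11100110, C[5] = 0b11110110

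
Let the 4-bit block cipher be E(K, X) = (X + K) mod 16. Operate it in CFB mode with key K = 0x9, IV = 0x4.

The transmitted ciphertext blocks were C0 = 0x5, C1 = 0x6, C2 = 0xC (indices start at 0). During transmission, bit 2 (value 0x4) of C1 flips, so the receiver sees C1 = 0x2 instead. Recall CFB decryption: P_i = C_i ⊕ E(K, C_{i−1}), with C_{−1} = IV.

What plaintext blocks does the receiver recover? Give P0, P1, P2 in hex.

P0 = 0x8, P1 = 0xC, P2 = 0x7

Only C1 changed, to 0x2. In CFB, a change in C_i flips the same bit in P_i and garbles P_{i+1}. Decrypting the received ciphertext:
P0: E(K, 0x4) = 0xD; 0x5 ⊕ 0xD = 0x8.
P1: E(K, 0x5) = 0xE; 0x2 ⊕ 0xE = 0xC.
P2: E(K, 0x2) = 0xB; 0xC ⊕ 0xB = 0x7.
Blocks that differ from the original plaintext: P1, P2.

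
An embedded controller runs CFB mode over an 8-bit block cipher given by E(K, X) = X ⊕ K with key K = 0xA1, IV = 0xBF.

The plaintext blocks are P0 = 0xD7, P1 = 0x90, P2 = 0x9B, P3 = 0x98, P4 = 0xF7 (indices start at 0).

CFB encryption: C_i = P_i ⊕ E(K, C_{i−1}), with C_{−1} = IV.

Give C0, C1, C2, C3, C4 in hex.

C0 = 0xC9, C1 = 0xF8, C2 = 0xC2, C3 = 0xFB, C4 = 0xAD

C0: E(K, 0xBF) = 0x1E; 0xD7 ⊕ 0x1E = 0xC9.
C1: E(K, 0xC9) = 0x68; 0x90 ⊕ 0x68 = 0xF8.
C2: E(K, 0xF8) = 0x59; 0x9B ⊕ 0x59 = 0xC2.
C3: E(K, 0xC2) = 0x63; 0x98 ⊕ 0x63 = 0xFB.
C4: E(K, 0xFB) = 0x5A; 0xF7 ⊕ 0x5A = 0xAD.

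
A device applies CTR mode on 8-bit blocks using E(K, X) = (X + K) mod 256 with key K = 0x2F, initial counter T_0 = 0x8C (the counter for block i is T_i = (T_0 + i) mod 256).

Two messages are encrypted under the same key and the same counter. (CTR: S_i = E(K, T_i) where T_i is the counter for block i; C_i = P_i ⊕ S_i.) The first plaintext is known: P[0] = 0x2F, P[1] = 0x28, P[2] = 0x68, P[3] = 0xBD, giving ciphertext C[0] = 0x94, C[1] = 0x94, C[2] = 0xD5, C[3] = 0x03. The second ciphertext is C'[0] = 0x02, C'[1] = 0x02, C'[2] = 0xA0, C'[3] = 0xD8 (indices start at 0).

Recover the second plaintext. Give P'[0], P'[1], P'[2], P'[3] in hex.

In CTR with a reused counter, both messages share the same keystream S_i, so C_i ⊕ C'_i = P_i ⊕ P'_i and thus P'_i = P_i ⊕ C_i ⊕ C'_i.
P'[0]: 0x2F ⊕ 0x94 ⊕ 0x02 = 0xB9.
P'[1]: 0x28 ⊕ 0x94 ⊕ 0x02 = 0xBE.
P'[2]: 0x68 ⊕ 0xD5 ⊕ 0xA0 = 0x1D.
P'[3]: 0xBD ⊕ 0x03 ⊕ 0xD8 = 0x66.

P'[0] = 0xB9, P'[1] = 0xBE, P'[2] = 0x1D, P'[3] = 0x66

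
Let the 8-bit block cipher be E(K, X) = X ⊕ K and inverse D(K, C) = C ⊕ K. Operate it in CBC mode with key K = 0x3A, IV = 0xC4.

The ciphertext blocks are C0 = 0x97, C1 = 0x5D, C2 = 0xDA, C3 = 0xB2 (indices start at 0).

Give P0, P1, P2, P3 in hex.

CBC decryption: P_i = D(K, C_i) ⊕ C_{i−1}, with C_{−1} = IV.
P0: D(K, 0x97) = 0xAD; 0xAD ⊕ 0xC4 = 0x69.
P1: D(K, 0x5D) = 0x67; 0x67 ⊕ 0x97 = 0xF0.
P2: D(K, 0xDA) = 0xE0; 0xE0 ⊕ 0x5D = 0xBD.
P3: D(K, 0xB2) = 0x88; 0x88 ⊕ 0xDA = 0x52.

P0 = 0x69, P1 = 0xF0, P2 = 0xBD, P3 = 0x52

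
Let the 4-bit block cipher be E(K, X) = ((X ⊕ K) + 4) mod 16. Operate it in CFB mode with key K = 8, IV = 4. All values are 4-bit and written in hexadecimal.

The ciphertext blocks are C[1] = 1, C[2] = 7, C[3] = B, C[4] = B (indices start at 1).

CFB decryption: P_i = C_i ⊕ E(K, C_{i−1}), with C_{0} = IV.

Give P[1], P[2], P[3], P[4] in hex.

P[1]: E(K, 4) = 0; 1 ⊕ 0 = 1.
P[2]: E(K, 1) = D; 7 ⊕ D = A.
P[3]: E(K, 7) = 3; B ⊕ 3 = 8.
P[4]: E(K, B) = 7; B ⊕ 7 = C.

P[1] = 1, P[2] = A, P[3] = 8, P[4] = C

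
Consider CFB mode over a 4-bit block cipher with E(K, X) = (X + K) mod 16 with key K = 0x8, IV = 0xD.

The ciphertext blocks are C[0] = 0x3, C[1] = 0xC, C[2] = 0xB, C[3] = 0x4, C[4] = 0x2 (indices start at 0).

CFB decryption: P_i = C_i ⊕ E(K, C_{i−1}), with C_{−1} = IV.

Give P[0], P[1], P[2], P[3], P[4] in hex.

P[0]: E(K, 0xD) = 0x5; 0x3 ⊕ 0x5 = 0x6.
P[1]: E(K, 0x3) = 0xB; 0xC ⊕ 0xB = 0x7.
P[2]: E(K, 0xC) = 0x4; 0xB ⊕ 0x4 = 0xF.
P[3]: E(K, 0xB) = 0x3; 0x4 ⊕ 0x3 = 0x7.
P[4]: E(K, 0x4) = 0xC; 0x2 ⊕ 0xC = 0xE.

P[0] = 0x6, P[1] = 0x7, P[2] = 0xF, P[3] = 0x7, P[4] = 0xE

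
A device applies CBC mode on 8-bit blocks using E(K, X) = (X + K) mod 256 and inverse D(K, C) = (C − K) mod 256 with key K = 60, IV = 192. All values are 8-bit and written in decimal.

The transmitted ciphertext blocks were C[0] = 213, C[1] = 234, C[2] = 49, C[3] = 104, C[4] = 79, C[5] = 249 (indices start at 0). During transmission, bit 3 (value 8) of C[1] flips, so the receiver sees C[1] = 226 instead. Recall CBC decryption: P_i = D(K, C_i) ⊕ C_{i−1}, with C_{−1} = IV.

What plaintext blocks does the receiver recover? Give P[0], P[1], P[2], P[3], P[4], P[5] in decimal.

P[0] = 89, P[1] = 115, P[2] = 23, P[3] = 29, P[4] = 123, P[5] = 242

Only C[1] changed, to 226. In CBC, a change in C_i garbles P_i and flips the same bit in P_{i+1}. Decrypting the received ciphertext:
P[0]: D(K, 213) = 153; 153 ⊕ 192 = 89.
P[1]: D(K, 226) = 166; 166 ⊕ 213 = 115.
P[2]: D(K, 49) = 245; 245 ⊕ 226 = 23.
P[3]: D(K, 104) = 44; 44 ⊕ 49 = 29.
P[4]: D(K, 79) = 19; 19 ⊕ 104 = 123.
P[5]: D(K, 249) = 189; 189 ⊕ 79 = 242.
Blocks that differ from the original plaintext: P[1], P[2].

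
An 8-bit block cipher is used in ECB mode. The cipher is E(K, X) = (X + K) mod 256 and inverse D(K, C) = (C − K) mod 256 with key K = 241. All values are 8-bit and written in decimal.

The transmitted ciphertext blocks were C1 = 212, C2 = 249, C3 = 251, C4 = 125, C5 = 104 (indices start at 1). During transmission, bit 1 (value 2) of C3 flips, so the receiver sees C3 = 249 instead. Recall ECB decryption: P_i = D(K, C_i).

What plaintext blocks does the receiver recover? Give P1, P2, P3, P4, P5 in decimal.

P1 = 227, P2 = 8, P3 = 8, P4 = 140, P5 = 119

Only C3 changed, to 249. In ECB, a change in C_i affects only P_i. Decrypting the received ciphertext:
P1: D(K, 212) = 227.
P2: D(K, 249) = 8.
P3: D(K, 249) = 8.
P4: D(K, 125) = 140.
P5: D(K, 104) = 119.
Blocks that differ from the original plaintext: P3.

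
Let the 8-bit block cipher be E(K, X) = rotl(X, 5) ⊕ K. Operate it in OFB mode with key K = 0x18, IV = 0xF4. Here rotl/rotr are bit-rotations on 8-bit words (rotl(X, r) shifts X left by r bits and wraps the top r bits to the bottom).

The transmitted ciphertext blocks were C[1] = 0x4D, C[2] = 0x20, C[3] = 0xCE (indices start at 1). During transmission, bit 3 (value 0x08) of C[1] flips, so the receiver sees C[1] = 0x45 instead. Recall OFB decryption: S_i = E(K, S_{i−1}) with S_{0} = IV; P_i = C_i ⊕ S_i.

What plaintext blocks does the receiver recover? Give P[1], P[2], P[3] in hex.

Only C[1] changed, to 0x45. In OFB, a change in C_i flips the same bit in P_i only; the keystream is unaffected. Decrypting the received ciphertext:
P[1]: S = E(K, 0xF4) = 0x86; 0x45 ⊕ 0x86 = 0xC3.
P[2]: S = E(K, 0x86) = 0xC8; 0x20 ⊕ 0xC8 = 0xE8.
P[3]: S = E(K, 0xC8) = 0x01; 0xCE ⊕ 0x01 = 0xCF.
Blocks that differ from the original plaintext: P[1].

P[1] = 0xC3, P[2] = 0xE8, P[3] = 0xCF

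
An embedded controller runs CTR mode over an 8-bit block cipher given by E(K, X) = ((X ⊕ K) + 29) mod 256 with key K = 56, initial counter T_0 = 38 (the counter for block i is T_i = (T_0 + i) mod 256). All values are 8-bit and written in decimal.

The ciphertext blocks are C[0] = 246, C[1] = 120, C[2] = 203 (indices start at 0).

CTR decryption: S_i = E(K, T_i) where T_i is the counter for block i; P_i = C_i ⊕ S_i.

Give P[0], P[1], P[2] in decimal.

P[0]: T = 38, S = E(K, T) = 59; 246 ⊕ 59 = 205.
P[1]: T = 39, S = E(K, T) = 60; 120 ⊕ 60 = 68.
P[2]: T = 40, S = E(K, T) = 45; 203 ⊕ 45 = 230.

P[0] = 205, P[1] = 68, P[2] = 230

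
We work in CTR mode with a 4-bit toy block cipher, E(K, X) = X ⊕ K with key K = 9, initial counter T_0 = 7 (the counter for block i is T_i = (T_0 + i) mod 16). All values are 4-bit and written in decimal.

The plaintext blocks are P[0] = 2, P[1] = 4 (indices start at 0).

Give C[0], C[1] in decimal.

CTR encryption: S_i = E(K, T_i) where T_i is the counter for block i; C_i = P_i ⊕ S_i.
C[0]: T = 7, S = E(K, T) = 14; 2 ⊕ 14 = 12.
C[1]: T = 8, S = E(K, T) = 1; 4 ⊕ 1 = 5.

C[0] = 12, C[1] = 5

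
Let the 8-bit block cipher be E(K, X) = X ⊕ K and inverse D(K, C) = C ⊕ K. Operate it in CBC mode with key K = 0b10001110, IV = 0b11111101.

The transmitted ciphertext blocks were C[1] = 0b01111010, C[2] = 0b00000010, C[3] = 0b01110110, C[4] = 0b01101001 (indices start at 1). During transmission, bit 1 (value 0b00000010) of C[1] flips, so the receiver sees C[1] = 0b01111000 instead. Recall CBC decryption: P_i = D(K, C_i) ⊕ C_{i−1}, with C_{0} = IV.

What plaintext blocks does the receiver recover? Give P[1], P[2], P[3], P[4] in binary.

Only C[1] changed, to 0b01111000. In CBC, a change in C_i garbles P_i and flips the same bit in P_{i+1}. Decrypting the received ciphertext:
P[1]: D(K, 0b01111000) = 0b11110110; 0b11110110 ⊕ 0b11111101 = 0b00001011.
P[2]: D(K, 0b00000010) = 0b10001100; 0b10001100 ⊕ 0b01111000 = 0b11110100.
P[3]: D(K, 0b01110110) = 0b11111000; 0b11111000 ⊕ 0b00000010 = 0b11111010.
P[4]: D(K, 0b01101001) = 0b11100111; 0b11100111 ⊕ 0b01110110 = 0b10010001.
Blocks that differ from the original plaintext: P[1], P[2].

P[1] = 0b00001011, P[2] = 0b11110100, P[3] = 0b11111010, P[4] = 0b10010001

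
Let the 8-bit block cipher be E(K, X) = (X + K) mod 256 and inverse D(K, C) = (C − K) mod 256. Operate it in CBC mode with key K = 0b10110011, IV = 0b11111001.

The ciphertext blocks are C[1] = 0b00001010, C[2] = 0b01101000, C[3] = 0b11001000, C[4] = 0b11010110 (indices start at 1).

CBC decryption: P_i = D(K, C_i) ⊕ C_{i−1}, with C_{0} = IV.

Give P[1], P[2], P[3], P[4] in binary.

P[1]: D(K, 0b00001010) = 0b01010111; 0b01010111 ⊕ 0b11111001 = 0b10101110.
P[2]: D(K, 0b01101000) = 0b10110101; 0b10110101 ⊕ 0b00001010 = 0b10111111.
P[3]: D(K, 0b11001000) = 0b00010101; 0b00010101 ⊕ 0b01101000 = 0b01111101.
P[4]: D(K, 0b11010110) = 0b00100011; 0b00100011 ⊕ 0b11001000 = 0b11101011.

P[1] = 0b10101110, P[2] = 0b10111111, P[3] = 0b01111101, P[4] = 0b11101011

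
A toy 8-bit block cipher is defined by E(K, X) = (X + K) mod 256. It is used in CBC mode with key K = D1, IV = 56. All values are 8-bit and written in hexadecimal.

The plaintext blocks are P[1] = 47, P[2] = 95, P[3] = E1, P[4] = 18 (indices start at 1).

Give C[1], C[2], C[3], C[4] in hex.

C[1] = E2, C[2] = 48, C[3] = 7A, C[4] = 33

CBC encryption: C_i = E(K, P_i ⊕ C_{i−1}), with C_{0} = IV.
C[1]: P[1] ⊕ 56 = 11; E(K, 11) = E2.
C[2]: P[2] ⊕ E2 = 77; E(K, 77) = 48.
C[3]: P[3] ⊕ 48 = A9; E(K, A9) = 7A.
C[4]: P[4] ⊕ 7A = 62; E(K, 62) = 33.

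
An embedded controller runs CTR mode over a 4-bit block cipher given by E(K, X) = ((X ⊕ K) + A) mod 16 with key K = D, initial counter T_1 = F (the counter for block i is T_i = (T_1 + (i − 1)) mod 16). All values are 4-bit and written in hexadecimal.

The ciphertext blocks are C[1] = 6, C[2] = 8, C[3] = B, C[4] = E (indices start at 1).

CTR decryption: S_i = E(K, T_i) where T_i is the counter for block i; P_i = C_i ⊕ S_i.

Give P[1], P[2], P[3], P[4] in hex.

P[1] = A, P[2] = F, P[3] = D, P[4] = 7

P[1]: T = F, S = E(K, T) = C; 6 ⊕ C = A.
P[2]: T = 0, S = E(K, T) = 7; 8 ⊕ 7 = F.
P[3]: T = 1, S = E(K, T) = 6; B ⊕ 6 = D.
P[4]: T = 2, S = E(K, T) = 9; E ⊕ 9 = 7.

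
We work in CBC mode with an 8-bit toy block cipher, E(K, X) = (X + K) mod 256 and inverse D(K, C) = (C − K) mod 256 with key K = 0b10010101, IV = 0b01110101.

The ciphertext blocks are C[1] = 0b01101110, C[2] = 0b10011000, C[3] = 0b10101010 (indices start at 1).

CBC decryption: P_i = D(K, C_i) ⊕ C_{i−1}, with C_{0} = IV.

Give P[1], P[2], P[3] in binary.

P[1]: D(K, 0b01101110) = 0b11011001; 0b11011001 ⊕ 0b01110101 = 0b10101100.
P[2]: D(K, 0b10011000) = 0b00000011; 0b00000011 ⊕ 0b01101110 = 0b01101101.
P[3]: D(K, 0b10101010) = 0b00010101; 0b00010101 ⊕ 0b10011000 = 0b10001101.

P[1] = 0b10101100, P[2] = 0b01101101, P[3] = 0b10001101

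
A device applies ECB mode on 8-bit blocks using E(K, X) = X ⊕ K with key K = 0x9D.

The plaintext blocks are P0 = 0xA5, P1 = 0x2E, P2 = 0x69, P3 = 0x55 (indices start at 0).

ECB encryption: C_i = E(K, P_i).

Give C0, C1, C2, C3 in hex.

C0 = 0x38, C1 = 0xB3, C2 = 0xF4, C3 = 0xC8

C0: E(K, 0xA5) = 0x38.
C1: E(K, 0x2E) = 0xB3.
C2: E(K, 0x69) = 0xF4.
C3: E(K, 0x55) = 0xC8.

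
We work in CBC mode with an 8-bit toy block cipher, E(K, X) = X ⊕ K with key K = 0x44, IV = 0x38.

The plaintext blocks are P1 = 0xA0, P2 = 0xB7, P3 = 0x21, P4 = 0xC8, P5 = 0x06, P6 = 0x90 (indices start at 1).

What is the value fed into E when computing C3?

CBC encryption: C_i = E(K, P_i ⊕ C_{i−1}), with C_{0} = IV.
C1: P1 ⊕ 0x38 = 0x98; E(K, 0x98) = 0xDC.
C2: P2 ⊕ 0xDC = 0x6B; E(K, 0x6B) = 0x2F.
C3: P3 ⊕ 0x2F = 0x0E; E(K, 0x0E) = 0x4A.
So the input to E for block 3 is 0x0E.

0x0E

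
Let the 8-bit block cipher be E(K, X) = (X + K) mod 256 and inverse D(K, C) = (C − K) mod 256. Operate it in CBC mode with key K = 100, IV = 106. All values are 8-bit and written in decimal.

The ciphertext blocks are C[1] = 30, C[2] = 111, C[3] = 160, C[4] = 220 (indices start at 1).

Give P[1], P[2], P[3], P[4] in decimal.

CBC decryption: P_i = D(K, C_i) ⊕ C_{i−1}, with C_{0} = IV.
P[1]: D(K, 30) = 186; 186 ⊕ 106 = 208.
P[2]: D(K, 111) = 11; 11 ⊕ 30 = 21.
P[3]: D(K, 160) = 60; 60 ⊕ 111 = 83.
P[4]: D(K, 220) = 120; 120 ⊕ 160 = 216.

P[1] = 208, P[2] = 21, P[3] = 83, P[4] = 216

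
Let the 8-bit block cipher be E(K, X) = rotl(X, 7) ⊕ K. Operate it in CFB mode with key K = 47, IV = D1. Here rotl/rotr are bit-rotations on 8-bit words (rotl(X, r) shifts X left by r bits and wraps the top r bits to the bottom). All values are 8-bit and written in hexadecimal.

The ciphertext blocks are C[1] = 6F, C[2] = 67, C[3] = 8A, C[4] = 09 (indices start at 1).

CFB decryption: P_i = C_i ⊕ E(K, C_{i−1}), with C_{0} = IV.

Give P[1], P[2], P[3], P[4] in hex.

P[1] = C0, P[2] = 97, P[3] = 7E, P[4] = 0B

P[1]: E(K, D1) = AF; 6F ⊕ AF = C0.
P[2]: E(K, 6F) = F0; 67 ⊕ F0 = 97.
P[3]: E(K, 67) = F4; 8A ⊕ F4 = 7E.
P[4]: E(K, 8A) = 02; 09 ⊕ 02 = 0B.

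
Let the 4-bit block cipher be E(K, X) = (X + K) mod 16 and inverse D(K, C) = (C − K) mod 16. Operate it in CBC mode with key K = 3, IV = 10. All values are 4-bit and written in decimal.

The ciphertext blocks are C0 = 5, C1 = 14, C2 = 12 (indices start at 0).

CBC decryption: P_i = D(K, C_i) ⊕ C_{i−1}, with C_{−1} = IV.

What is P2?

P2: D(K, 12) = 9; 9 ⊕ 14 = 7.

P2 = 7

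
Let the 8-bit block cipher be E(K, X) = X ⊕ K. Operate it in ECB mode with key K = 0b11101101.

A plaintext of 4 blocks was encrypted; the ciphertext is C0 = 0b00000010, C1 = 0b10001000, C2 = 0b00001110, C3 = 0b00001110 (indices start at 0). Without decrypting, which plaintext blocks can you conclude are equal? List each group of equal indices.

P2 = P3

ECB encrypts each block independently with the same key, so equal ciphertext blocks imply equal plaintext blocks.
C2 = C3 = 0b00001110, so P2 = P3.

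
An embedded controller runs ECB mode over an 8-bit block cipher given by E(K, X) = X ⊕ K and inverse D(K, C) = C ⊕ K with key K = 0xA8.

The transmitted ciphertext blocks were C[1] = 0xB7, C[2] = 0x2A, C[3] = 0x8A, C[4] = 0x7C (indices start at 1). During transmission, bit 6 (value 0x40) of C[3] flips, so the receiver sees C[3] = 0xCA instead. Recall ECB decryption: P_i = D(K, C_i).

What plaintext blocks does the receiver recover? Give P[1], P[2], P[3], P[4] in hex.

P[1] = 0x1F, P[2] = 0x82, P[3] = 0x62, P[4] = 0xD4

Only C[3] changed, to 0xCA. In ECB, a change in C_i affects only P_i. Decrypting the received ciphertext:
P[1]: D(K, 0xB7) = 0x1F.
P[2]: D(K, 0x2A) = 0x82.
P[3]: D(K, 0xCA) = 0x62.
P[4]: D(K, 0x7C) = 0xD4.
Blocks that differ from the original plaintext: P[3].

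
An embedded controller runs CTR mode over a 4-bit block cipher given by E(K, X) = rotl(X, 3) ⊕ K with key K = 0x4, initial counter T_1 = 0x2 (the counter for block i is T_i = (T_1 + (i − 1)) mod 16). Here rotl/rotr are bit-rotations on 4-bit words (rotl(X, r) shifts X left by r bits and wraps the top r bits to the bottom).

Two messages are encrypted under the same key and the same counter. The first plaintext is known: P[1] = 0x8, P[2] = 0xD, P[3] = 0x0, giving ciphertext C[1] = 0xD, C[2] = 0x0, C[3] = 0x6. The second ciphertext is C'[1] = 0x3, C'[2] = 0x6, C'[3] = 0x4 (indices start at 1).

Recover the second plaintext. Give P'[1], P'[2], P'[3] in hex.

In CTR with a reused counter, both messages share the same keystream S_i, so C_i ⊕ C'_i = P_i ⊕ P'_i and thus P'_i = P_i ⊕ C_i ⊕ C'_i.
P'[1]: 0x8 ⊕ 0xD ⊕ 0x3 = 0x6.
P'[2]: 0xD ⊕ 0x0 ⊕ 0x6 = 0xB.
P'[3]: 0x0 ⊕ 0x6 ⊕ 0x4 = 0x2.

P'[1] = 0x6, P'[2] = 0xB, P'[3] = 0x2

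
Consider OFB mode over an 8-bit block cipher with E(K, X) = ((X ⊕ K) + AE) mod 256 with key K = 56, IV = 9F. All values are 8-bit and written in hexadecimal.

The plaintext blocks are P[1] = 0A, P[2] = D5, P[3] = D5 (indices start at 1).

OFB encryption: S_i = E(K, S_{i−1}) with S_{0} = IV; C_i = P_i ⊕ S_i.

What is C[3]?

C[3] = 92

C[1]: S = E(K, 9F) = 77; 0A ⊕ 77 = 7D.
C[2]: S = E(K, 77) = CF; D5 ⊕ CF = 1A.
C[3]: S = E(K, CF) = 47; D5 ⊕ 47 = 92.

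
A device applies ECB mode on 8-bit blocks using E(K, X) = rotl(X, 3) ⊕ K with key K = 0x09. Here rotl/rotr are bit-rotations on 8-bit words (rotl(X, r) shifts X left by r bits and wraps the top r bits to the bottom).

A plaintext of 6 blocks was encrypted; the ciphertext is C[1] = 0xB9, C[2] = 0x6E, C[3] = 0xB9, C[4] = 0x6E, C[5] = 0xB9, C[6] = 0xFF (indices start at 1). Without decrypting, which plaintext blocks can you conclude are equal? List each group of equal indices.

ECB encrypts each block independently with the same key, so equal ciphertext blocks imply equal plaintext blocks.
C[1] = C[3] = C[5] = 0xB9, so P[1] = P[3] = P[5].
C[2] = C[4] = 0x6E, so P[2] = P[4].

P[1] = P[3] = P[5]; P[2] = P[4]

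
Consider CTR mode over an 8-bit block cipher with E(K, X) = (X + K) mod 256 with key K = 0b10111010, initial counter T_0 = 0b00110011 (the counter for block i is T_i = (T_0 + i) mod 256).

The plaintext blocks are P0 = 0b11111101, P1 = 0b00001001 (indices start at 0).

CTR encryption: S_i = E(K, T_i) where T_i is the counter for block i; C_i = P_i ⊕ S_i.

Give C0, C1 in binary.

C0: T = 0b00110011, S = E(K, T) = 0b11101101; 0b11111101 ⊕ 0b11101101 = 0b00010000.
C1: T = 0b00110100, S = E(K, T) = 0b11101110; 0b00001001 ⊕ 0b11101110 = 0b11100111.

C0 = 0b00010000, C1 = 0b11100111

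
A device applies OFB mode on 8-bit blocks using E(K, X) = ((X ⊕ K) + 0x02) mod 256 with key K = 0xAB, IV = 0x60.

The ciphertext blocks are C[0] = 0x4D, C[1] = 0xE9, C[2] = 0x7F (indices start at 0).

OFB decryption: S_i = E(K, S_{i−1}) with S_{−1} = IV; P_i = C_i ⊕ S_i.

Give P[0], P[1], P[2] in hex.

P[0]: S = E(K, 0x60) = 0xCD; 0x4D ⊕ 0xCD = 0x80.
P[1]: S = E(K, 0xCD) = 0x68; 0xE9 ⊕ 0x68 = 0x81.
P[2]: S = E(K, 0x68) = 0xC5; 0x7F ⊕ 0xC5 = 0xBA.

P[0] = 0x80, P[1] = 0x81, P[2] = 0xBA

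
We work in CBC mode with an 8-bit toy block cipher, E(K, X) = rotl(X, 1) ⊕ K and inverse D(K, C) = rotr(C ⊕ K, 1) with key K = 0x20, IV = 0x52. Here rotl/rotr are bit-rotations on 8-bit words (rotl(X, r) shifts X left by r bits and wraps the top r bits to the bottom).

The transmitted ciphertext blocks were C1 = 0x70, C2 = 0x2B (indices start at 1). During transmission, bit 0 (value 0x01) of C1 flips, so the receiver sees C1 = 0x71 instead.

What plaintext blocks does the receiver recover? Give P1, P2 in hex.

CBC decryption: P_i = D(K, C_i) ⊕ C_{i−1}, with C_{0} = IV.
Only C1 changed, to 0x71. In CBC, a change in C_i garbles P_i and flips the same bit in P_{i+1}. Decrypting the received ciphertext:
P1: D(K, 0x71) = 0xA8; 0xA8 ⊕ 0x52 = 0xFA.
P2: D(K, 0x2B) = 0x85; 0x85 ⊕ 0x71 = 0xF4.
Blocks that differ from the original plaintext: P1, P2.

P1 = 0xFA, P2 = 0xF4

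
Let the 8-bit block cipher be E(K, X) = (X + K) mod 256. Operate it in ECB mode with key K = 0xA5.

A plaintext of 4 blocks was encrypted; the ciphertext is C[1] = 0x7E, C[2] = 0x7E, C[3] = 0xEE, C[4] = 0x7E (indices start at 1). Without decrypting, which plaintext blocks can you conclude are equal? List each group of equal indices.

ECB encrypts each block independently with the same key, so equal ciphertext blocks imply equal plaintext blocks.
C[1] = C[2] = C[4] = 0x7E, so P[1] = P[2] = P[4].

P[1] = P[2] = P[4]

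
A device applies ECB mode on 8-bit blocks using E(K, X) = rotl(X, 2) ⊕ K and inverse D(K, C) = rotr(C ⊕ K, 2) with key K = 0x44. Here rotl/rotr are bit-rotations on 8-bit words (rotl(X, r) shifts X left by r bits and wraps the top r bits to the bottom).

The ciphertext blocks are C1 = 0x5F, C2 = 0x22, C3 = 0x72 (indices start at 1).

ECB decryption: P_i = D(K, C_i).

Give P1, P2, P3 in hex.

P1: D(K, 0x5F) = 0xC6.
P2: D(K, 0x22) = 0x99.
P3: D(K, 0x72) = 0x8D.

P1 = 0xC6, P2 = 0x99, P3 = 0x8D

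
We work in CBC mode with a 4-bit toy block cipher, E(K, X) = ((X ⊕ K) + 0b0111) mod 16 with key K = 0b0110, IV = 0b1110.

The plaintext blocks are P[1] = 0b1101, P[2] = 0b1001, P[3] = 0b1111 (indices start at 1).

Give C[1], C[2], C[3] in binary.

C[1] = 0b1100, C[2] = 0b1010, C[3] = 0b1010

CBC encryption: C_i = E(K, P_i ⊕ C_{i−1}), with C_{0} = IV.
C[1]: P[1] ⊕ 0b1110 = 0b0011; E(K, 0b0011) = 0b1100.
C[2]: P[2] ⊕ 0b1100 = 0b0101; E(K, 0b0101) = 0b1010.
C[3]: P[3] ⊕ 0b1010 = 0b0101; E(K, 0b0101) = 0b1010.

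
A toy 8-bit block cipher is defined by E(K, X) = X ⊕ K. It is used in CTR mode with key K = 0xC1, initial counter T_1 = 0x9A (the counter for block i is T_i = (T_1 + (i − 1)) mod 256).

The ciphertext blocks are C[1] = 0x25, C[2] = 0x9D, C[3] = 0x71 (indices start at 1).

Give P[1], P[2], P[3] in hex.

P[1] = 0x7E, P[2] = 0xC7, P[3] = 0x2C

CTR decryption: S_i = E(K, T_i) where T_i is the counter for block i; P_i = C_i ⊕ S_i.
P[1]: T = 0x9A, S = E(K, T) = 0x5B; 0x25 ⊕ 0x5B = 0x7E.
P[2]: T = 0x9B, S = E(K, T) = 0x5A; 0x9D ⊕ 0x5A = 0xC7.
P[3]: T = 0x9C, S = E(K, T) = 0x5D; 0x71 ⊕ 0x5D = 0x2C.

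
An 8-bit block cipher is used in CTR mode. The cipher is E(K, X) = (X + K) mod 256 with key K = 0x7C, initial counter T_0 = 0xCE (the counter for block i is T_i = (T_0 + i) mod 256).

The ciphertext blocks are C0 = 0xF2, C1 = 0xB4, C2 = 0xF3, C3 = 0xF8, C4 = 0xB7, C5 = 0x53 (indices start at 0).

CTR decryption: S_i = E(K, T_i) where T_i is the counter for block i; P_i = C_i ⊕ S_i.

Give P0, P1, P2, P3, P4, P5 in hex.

P0 = 0xB8, P1 = 0xFF, P2 = 0xBF, P3 = 0xB5, P4 = 0xF9, P5 = 0x1C

P0: T = 0xCE, S = E(K, T) = 0x4A; 0xF2 ⊕ 0x4A = 0xB8.
P1: T = 0xCF, S = E(K, T) = 0x4B; 0xB4 ⊕ 0x4B = 0xFF.
P2: T = 0xD0, S = E(K, T) = 0x4C; 0xF3 ⊕ 0x4C = 0xBF.
P3: T = 0xD1, S = E(K, T) = 0x4D; 0xF8 ⊕ 0x4D = 0xB5.
P4: T = 0xD2, S = E(K, T) = 0x4E; 0xB7 ⊕ 0x4E = 0xF9.
P5: T = 0xD3, S = E(K, T) = 0x4F; 0x53 ⊕ 0x4F = 0x1C.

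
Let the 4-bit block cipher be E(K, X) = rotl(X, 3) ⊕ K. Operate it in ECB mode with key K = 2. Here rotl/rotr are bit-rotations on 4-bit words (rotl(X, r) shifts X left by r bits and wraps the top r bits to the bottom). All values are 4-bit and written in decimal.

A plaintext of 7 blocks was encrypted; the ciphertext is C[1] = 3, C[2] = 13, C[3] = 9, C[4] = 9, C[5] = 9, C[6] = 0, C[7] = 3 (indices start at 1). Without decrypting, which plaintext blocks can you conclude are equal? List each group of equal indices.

P[1] = P[7]; P[3] = P[4] = P[5]

ECB encrypts each block independently with the same key, so equal ciphertext blocks imply equal plaintext blocks.
C[1] = C[7] = 3, so P[1] = P[7].
C[3] = C[4] = C[5] = 9, so P[3] = P[4] = P[5].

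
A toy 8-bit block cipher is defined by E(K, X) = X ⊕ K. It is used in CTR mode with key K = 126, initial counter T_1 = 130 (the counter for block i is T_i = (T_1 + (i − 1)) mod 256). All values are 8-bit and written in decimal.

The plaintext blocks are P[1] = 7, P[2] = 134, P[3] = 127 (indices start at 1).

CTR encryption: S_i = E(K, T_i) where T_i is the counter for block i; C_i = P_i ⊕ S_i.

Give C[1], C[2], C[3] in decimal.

C[1]: T = 130, S = E(K, T) = 252; 7 ⊕ 252 = 251.
C[2]: T = 131, S = E(K, T) = 253; 134 ⊕ 253 = 123.
C[3]: T = 132, S = E(K, T) = 250; 127 ⊕ 250 = 133.

C[1] = 251, C[2] = 123, C[3] = 133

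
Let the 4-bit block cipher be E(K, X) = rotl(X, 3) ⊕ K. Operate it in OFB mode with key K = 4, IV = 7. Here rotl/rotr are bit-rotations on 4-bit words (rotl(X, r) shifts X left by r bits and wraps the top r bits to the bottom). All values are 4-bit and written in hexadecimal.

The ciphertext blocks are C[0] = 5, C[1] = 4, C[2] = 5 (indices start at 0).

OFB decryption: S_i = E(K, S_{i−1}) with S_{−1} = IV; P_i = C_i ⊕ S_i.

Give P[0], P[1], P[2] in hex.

P[0]: S = E(K, 7) = F; 5 ⊕ F = A.
P[1]: S = E(K, F) = B; 4 ⊕ B = F.
P[2]: S = E(K, B) = 9; 5 ⊕ 9 = C.

P[0] = A, P[1] = F, P[2] = C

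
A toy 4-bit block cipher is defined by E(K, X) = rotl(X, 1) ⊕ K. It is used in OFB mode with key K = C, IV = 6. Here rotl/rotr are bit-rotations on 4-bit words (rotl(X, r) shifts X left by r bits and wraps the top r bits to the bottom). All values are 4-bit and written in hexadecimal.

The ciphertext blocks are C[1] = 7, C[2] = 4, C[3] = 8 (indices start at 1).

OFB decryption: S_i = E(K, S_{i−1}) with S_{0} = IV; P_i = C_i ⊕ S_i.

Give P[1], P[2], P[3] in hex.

P[1] = 7, P[2] = 8, P[3] = D

P[1]: S = E(K, 6) = 0; 7 ⊕ 0 = 7.
P[2]: S = E(K, 0) = C; 4 ⊕ C = 8.
P[3]: S = E(K, C) = 5; 8 ⊕ 5 = D.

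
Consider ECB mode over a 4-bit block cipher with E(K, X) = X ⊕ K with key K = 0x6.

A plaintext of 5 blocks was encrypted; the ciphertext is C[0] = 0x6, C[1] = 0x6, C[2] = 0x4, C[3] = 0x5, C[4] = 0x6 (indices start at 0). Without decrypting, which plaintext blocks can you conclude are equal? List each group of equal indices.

P[0] = P[1] = P[4]

ECB encrypts each block independently with the same key, so equal ciphertext blocks imply equal plaintext blocks.
C[0] = C[1] = C[4] = 0x6, so P[0] = P[1] = P[4].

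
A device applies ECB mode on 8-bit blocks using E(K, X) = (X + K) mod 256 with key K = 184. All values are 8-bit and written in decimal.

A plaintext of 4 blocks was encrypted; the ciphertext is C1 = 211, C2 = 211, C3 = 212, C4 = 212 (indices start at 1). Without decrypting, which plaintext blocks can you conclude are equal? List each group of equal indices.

P1 = P2; P3 = P4

ECB encrypts each block independently with the same key, so equal ciphertext blocks imply equal plaintext blocks.
C1 = C2 = 211, so P1 = P2.
C3 = C4 = 212, so P3 = P4.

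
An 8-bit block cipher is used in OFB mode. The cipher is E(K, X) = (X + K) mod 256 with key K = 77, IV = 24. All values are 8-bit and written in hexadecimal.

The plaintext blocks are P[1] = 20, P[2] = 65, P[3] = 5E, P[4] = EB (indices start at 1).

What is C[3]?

C[3] = D7

OFB encryption: S_i = E(K, S_{i−1}) with S_{0} = IV; C_i = P_i ⊕ S_i.
C[1]: S = E(K, 24) = 9B; 20 ⊕ 9B = BB.
C[2]: S = E(K, 9B) = 12; 65 ⊕ 12 = 77.
C[3]: S = E(K, 12) = 89; 5E ⊕ 89 = D7.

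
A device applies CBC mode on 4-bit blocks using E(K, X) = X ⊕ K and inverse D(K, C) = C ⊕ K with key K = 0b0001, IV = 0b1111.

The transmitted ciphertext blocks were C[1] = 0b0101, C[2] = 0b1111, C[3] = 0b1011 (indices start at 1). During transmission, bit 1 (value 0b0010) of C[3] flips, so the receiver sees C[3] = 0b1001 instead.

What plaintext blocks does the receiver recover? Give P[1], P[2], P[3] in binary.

CBC decryption: P_i = D(K, C_i) ⊕ C_{i−1}, with C_{0} = IV.
Only C[3] changed, to 0b1001. In CBC, a change in C_i garbles P_i and flips the same bit in P_{i+1}. Decrypting the received ciphertext:
P[1]: D(K, 0b0101) = 0b0100; 0b0100 ⊕ 0b1111 = 0b1011.
P[2]: D(K, 0b1111) = 0b1110; 0b1110 ⊕ 0b0101 = 0b1011.
P[3]: D(K, 0b1001) = 0b1000; 0b1000 ⊕ 0b1111 = 0b0111.
Blocks that differ from the original plaintext: P[3].

P[1] = 0b1011, P[2] = 0b1011, P[3] = 0b0111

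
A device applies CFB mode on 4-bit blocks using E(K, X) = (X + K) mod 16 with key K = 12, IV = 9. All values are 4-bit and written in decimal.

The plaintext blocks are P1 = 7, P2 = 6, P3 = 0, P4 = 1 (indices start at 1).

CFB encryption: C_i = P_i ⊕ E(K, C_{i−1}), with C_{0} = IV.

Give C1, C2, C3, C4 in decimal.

C1 = 2, C2 = 8, C3 = 4, C4 = 1

C1: E(K, 9) = 5; 7 ⊕ 5 = 2.
C2: E(K, 2) = 14; 6 ⊕ 14 = 8.
C3: E(K, 8) = 4; 0 ⊕ 4 = 4.
C4: E(K, 4) = 0; 1 ⊕ 0 = 1.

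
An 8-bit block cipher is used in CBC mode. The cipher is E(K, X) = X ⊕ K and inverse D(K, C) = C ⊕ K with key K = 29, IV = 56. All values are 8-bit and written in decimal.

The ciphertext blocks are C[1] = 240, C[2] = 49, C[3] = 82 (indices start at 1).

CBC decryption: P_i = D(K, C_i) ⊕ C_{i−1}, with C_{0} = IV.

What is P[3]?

P[3] = 126

P[3]: D(K, 82) = 79; 79 ⊕ 49 = 126.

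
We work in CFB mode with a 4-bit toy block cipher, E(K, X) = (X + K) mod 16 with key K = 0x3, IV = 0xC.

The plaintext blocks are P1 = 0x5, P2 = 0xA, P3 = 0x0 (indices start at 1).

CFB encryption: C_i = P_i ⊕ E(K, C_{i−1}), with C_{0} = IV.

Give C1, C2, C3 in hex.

C1 = 0xA, C2 = 0x7, C3 = 0xA

C1: E(K, 0xC) = 0xF; 0x5 ⊕ 0xF = 0xA.
C2: E(K, 0xA) = 0xD; 0xA ⊕ 0xD = 0x7.
C3: E(K, 0x7) = 0xA; 0x0 ⊕ 0xA = 0xA.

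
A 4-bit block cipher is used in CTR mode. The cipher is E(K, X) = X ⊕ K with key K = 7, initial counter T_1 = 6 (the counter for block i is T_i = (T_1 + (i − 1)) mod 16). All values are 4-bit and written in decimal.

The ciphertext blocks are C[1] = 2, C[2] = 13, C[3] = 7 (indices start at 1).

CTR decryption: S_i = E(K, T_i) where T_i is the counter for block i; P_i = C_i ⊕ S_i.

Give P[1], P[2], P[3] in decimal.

P[1]: T = 6, S = E(K, T) = 1; 2 ⊕ 1 = 3.
P[2]: T = 7, S = E(K, T) = 0; 13 ⊕ 0 = 13.
P[3]: T = 8, S = E(K, T) = 15; 7 ⊕ 15 = 8.

P[1] = 3, P[2] = 13, P[3] = 8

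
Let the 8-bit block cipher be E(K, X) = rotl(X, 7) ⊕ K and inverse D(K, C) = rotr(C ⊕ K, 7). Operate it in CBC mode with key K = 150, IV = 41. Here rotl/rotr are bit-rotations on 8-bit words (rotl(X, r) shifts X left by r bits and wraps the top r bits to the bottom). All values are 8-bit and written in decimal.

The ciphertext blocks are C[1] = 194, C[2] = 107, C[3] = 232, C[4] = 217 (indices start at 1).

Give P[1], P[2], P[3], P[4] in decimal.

P[1] = 129, P[2] = 57, P[3] = 151, P[4] = 118

CBC decryption: P_i = D(K, C_i) ⊕ C_{i−1}, with C_{0} = IV.
P[1]: D(K, 194) = 168; 168 ⊕ 41 = 129.
P[2]: D(K, 107) = 251; 251 ⊕ 194 = 57.
P[3]: D(K, 232) = 252; 252 ⊕ 107 = 151.
P[4]: D(K, 217) = 158; 158 ⊕ 232 = 118.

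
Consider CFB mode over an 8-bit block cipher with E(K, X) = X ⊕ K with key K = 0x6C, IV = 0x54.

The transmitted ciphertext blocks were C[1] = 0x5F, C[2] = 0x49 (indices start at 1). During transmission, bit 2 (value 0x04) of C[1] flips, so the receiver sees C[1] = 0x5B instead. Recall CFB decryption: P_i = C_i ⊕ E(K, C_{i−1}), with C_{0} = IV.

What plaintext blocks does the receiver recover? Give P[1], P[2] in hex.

P[1] = 0x63, P[2] = 0x7E

Only C[1] changed, to 0x5B. In CFB, a change in C_i flips the same bit in P_i and garbles P_{i+1}. Decrypting the received ciphertext:
P[1]: E(K, 0x54) = 0x38; 0x5B ⊕ 0x38 = 0x63.
P[2]: E(K, 0x5B) = 0x37; 0x49 ⊕ 0x37 = 0x7E.
Blocks that differ from the original plaintext: P[1], P[2].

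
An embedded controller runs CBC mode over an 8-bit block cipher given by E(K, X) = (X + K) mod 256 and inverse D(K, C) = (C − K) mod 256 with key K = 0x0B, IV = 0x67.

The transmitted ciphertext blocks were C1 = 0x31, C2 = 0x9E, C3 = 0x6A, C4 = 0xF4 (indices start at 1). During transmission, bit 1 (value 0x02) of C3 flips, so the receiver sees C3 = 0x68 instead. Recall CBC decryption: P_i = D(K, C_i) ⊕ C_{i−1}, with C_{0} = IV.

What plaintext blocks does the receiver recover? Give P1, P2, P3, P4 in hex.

P1 = 0x41, P2 = 0xA2, P3 = 0xC3, P4 = 0x81

Only C3 changed, to 0x68. In CBC, a change in C_i garbles P_i and flips the same bit in P_{i+1}. Decrypting the received ciphertext:
P1: D(K, 0x31) = 0x26; 0x26 ⊕ 0x67 = 0x41.
P2: D(K, 0x9E) = 0x93; 0x93 ⊕ 0x31 = 0xA2.
P3: D(K, 0x68) = 0x5D; 0x5D ⊕ 0x9E = 0xC3.
P4: D(K, 0xF4) = 0xE9; 0xE9 ⊕ 0x68 = 0x81.
Blocks that differ from the original plaintext: P3, P4.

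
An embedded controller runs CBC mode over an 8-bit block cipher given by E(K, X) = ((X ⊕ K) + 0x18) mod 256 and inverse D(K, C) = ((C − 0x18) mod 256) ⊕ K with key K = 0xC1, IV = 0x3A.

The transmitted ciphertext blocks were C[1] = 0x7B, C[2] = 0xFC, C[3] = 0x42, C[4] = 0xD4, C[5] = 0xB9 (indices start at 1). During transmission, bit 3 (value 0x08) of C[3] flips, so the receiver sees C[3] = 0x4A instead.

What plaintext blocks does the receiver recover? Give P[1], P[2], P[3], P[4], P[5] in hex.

CBC decryption: P_i = D(K, C_i) ⊕ C_{i−1}, with C_{0} = IV.
Only C[3] changed, to 0x4A. In CBC, a change in C_i garbles P_i and flips the same bit in P_{i+1}. Decrypting the received ciphertext:
P[1]: D(K, 0x7B) = 0xA2; 0xA2 ⊕ 0x3A = 0x98.
P[2]: D(K, 0xFC) = 0x25; 0x25 ⊕ 0x7B = 0x5E.
P[3]: D(K, 0x4A) = 0xF3; 0xF3 ⊕ 0xFC = 0x0F.
P[4]: D(K, 0xD4) = 0x7D; 0x7D ⊕ 0x4A = 0x37.
P[5]: D(K, 0xB9) = 0x60; 0x60 ⊕ 0xD4 = 0xB4.
Blocks that differ from the original plaintext: P[3], P[4].

P[1] = 0x98, P[2] = 0x5E, P[3] = 0x0F, P[4] = 0x37, P[5] = 0xB4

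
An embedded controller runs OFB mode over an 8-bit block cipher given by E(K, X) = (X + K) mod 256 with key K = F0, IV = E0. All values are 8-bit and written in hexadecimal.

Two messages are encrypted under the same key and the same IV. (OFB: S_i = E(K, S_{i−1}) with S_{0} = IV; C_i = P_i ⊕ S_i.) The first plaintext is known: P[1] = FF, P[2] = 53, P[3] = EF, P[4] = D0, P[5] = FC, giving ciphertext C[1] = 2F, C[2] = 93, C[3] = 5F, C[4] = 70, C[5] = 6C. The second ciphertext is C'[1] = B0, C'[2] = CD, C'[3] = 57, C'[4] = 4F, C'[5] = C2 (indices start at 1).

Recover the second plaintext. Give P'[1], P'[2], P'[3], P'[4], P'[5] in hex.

In OFB with a reused IV, both messages share the same keystream S_i, so C_i ⊕ C'_i = P_i ⊕ P'_i and thus P'_i = P_i ⊕ C_i ⊕ C'_i.
P'[1]: FF ⊕ 2F ⊕ B0 = 60.
P'[2]: 53 ⊕ 93 ⊕ CD = 0D.
P'[3]: EF ⊕ 5F ⊕ 57 = E7.
P'[4]: D0 ⊕ 70 ⊕ 4F = EF.
P'[5]: FC ⊕ 6C ⊕ C2 = 52.

P'[1] = 60, P'[2] = 0D, P'[3] = E7, P'[4] = EF, P'[5] = 52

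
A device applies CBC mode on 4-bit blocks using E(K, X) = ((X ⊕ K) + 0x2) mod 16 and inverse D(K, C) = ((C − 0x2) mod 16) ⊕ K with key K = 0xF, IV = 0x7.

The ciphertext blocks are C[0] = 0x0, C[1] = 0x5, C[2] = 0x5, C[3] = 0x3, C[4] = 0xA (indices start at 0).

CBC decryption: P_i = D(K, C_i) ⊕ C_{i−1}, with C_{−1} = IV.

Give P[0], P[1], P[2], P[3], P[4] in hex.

P[0] = 0x6, P[1] = 0xC, P[2] = 0x9, P[3] = 0xB, P[4] = 0x4

P[0]: D(K, 0x0) = 0x1; 0x1 ⊕ 0x7 = 0x6.
P[1]: D(K, 0x5) = 0xC; 0xC ⊕ 0x0 = 0xC.
P[2]: D(K, 0x5) = 0xC; 0xC ⊕ 0x5 = 0x9.
P[3]: D(K, 0x3) = 0xE; 0xE ⊕ 0x5 = 0xB.
P[4]: D(K, 0xA) = 0x7; 0x7 ⊕ 0x3 = 0x4.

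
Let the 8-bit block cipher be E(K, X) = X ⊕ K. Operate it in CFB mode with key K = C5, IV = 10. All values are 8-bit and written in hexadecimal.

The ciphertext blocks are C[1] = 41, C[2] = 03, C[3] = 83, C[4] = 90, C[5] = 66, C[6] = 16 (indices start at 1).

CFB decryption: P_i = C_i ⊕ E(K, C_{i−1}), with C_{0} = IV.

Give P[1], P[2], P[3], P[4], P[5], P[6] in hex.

P[1] = 94, P[2] = 87, P[3] = 45, P[4] = D6, P[5] = 33, P[6] = B5

P[1]: E(K, 10) = D5; 41 ⊕ D5 = 94.
P[2]: E(K, 41) = 84; 03 ⊕ 84 = 87.
P[3]: E(K, 03) = C6; 83 ⊕ C6 = 45.
P[4]: E(K, 83) = 46; 90 ⊕ 46 = D6.
P[5]: E(K, 90) = 55; 66 ⊕ 55 = 33.
P[6]: E(K, 66) = A3; 16 ⊕ A3 = B5.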